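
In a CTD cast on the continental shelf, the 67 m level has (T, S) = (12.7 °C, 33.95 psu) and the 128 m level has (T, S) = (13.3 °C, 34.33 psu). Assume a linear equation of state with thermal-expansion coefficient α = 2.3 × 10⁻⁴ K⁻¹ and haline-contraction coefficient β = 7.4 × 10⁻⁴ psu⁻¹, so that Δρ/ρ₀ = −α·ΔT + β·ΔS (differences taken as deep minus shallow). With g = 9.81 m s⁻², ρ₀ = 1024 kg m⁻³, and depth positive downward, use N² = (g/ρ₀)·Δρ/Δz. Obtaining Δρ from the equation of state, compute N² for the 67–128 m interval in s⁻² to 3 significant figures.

ΔT = +0.6 K, ΔS = +0.38 psu (deep − shallow).
Δρ/ρ₀ = −αΔT + βΔS = -1.38 × 10⁻⁴ + 2.812 × 10⁻⁴ = 1.432 × 10⁻⁴, so Δρ ≈ 0.1466 kg m⁻³.
N² = (g/ρ₀)·Δρ/Δz = g·(Δρ/ρ₀)/Δz = 9.81 × 1.432 × 10⁻⁴ / 61 = 2.3029 × 10⁻⁵ s⁻² ≈ 2.30 × 10⁻⁵ s⁻².

2.30 × 10⁻⁵ s⁻²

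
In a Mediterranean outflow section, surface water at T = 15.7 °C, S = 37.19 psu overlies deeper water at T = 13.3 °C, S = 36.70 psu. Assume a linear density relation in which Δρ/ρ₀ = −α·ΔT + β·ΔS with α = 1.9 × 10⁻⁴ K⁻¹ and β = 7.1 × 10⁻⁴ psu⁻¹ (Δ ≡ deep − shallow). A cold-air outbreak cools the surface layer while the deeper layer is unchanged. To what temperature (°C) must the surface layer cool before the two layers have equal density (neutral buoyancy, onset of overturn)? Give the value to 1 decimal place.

15.1 °C

Neutral buoyancy requires Δρ = 0, i.e. −α(T_deep − T_surf′) + β(S_deep − S_surf) = 0.
T_surf′ = T_deep − (β/α)·ΔS = 13.3 − (7.1 × 10⁻⁴/1.9 × 10⁻⁴)·(-0.49) = 15.131 °C.
Cooling required: 15.7 − (15.131) = 0.569 °C.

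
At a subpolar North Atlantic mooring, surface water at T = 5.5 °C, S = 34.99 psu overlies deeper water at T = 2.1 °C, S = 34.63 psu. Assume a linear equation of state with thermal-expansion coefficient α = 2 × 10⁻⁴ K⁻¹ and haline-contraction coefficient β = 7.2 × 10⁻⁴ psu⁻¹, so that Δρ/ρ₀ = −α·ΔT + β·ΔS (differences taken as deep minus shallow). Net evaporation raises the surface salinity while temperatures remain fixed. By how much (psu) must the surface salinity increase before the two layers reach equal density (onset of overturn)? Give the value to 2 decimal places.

0.58 psu

Neutral buoyancy requires −α(T_deep − T_surf) + β(S_deep − S_surf′) = 0.
S_surf′ = S_deep − (α/β)·ΔT = 34.63 − (2 × 10⁻⁴/7.2 × 10⁻⁴)·(-3.4) = 35.5744 psu.
Increase required: 35.5744 − 34.99 = 0.5844 psu.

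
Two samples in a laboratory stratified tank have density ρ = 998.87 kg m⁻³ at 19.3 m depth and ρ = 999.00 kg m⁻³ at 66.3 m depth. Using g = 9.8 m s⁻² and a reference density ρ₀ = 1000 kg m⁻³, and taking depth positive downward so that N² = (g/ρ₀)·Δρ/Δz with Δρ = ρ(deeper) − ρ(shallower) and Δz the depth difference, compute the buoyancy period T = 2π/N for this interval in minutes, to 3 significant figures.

20.1 min

Δρ = 999.00 − 998.87 = 0.13 kg m⁻³ over Δz = 66.3 − 19.3 = 47 m.
N² = (9.8/1000) × (0.13/47) = 2.7106 × 10⁻⁵ s⁻².
N = √(2.7106 × 10⁻⁵) = 5.2063 × 10⁻³ rad s⁻¹, so T = 2π/N = 1.2068 × 10³ s = 20.113 min ≈ 20.1 min.
N² > 0, so the interval is statically stable.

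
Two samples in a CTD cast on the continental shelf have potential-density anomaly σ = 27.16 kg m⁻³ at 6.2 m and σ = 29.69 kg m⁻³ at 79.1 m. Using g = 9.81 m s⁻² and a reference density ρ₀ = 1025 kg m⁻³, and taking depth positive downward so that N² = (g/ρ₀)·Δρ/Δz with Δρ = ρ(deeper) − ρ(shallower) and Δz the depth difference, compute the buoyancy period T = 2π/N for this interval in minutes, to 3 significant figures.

Δρ = 1029.69 − 1027.16 = 2.53 kg m⁻³ over Δz = 79.1 − 6.2 = 72.9 m.
N² = (9.81/1025) × (2.53/72.9) = 3.3215 × 10⁻⁴ s⁻².
N = √(3.3215 × 10⁻⁴) = 0.018225 rad s⁻¹, so T = 2π/N = 344.76 s = 5.7460 min ≈ 5.75 min.

5.75 min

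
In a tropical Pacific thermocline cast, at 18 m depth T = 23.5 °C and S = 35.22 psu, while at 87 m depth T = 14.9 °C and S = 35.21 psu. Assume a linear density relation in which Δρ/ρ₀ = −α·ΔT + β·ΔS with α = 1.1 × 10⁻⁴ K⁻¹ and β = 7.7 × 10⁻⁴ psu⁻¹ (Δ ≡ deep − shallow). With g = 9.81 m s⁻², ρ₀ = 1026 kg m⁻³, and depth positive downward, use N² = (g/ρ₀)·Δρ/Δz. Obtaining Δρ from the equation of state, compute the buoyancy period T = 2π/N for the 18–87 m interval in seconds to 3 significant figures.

ΔT = -8.6 K, ΔS = -0.01 psu (deep − shallow).
Δρ/ρ₀ = −αΔT + βΔS = 9.46 × 10⁻⁴ − 7.70 × 10⁻⁶ = 9.383 × 10⁻⁴, so Δρ ≈ 0.9627 kg m⁻³.
N² = (g/ρ₀)·Δρ/Δz = g·(Δρ/ρ₀)/Δz = 9.81 × 9.383 × 10⁻⁴ / 69 = 1.3340 × 10⁻⁴ s⁻².
N = √(1.3340 × 10⁻⁴) = 0.011550 rad s⁻¹ → T = 2π/N = 544.00 s ≈ 544 s.

544 s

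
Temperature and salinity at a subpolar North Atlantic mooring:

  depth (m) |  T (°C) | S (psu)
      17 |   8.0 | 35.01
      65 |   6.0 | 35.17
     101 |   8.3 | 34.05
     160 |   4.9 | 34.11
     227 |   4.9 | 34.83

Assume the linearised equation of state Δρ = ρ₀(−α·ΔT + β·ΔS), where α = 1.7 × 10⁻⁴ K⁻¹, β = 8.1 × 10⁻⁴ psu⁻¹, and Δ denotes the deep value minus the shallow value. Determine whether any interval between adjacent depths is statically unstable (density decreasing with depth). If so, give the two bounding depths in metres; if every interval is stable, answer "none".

Evaluate Δρ/ρ₀ = −αΔT + βΔS across each adjacent pair:
  17–65 m: −αΔT+βΔS = −(1.7 × 10⁻⁴)(-2.0)+(8.1 × 10⁻⁴)(+0.16) = 4.7 × 10⁻⁴ → stable
  65–101 m: −αΔT+βΔS = −(1.7 × 10⁻⁴)(+2.3)+(8.1 × 10⁻⁴)(-1.12) = -1.3 × 10⁻³ → UNSTABLE
  101–160 m: −αΔT+βΔS = −(1.7 × 10⁻⁴)(-3.4)+(8.1 × 10⁻⁴)(+0.06) = 6.3 × 10⁻⁴ → stable
  160–227 m: −αΔT+βΔS = −(1.7 × 10⁻⁴)(+0.0)+(8.1 × 10⁻⁴)(+0.72) = 5.8 × 10⁻⁴ → stable
The 65–101 m interval has Δρ < 0: lighter water underlies denser water.

65–101 m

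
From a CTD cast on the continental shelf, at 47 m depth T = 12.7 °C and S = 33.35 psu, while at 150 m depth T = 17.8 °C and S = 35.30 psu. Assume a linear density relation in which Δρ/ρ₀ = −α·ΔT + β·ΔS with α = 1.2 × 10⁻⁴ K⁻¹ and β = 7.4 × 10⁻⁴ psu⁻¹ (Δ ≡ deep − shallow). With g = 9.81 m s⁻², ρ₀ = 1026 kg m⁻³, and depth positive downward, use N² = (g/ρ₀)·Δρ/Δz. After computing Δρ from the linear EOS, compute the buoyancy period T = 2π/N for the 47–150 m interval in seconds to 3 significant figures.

ΔT = +5.1 K, ΔS = +1.95 psu (deep − shallow).
Δρ/ρ₀ = −αΔT + βΔS = -6.12 × 10⁻⁴ + 1.443 × 10⁻³ = 8.31 × 10⁻⁴, so Δρ ≈ 0.8526 kg m⁻³.
N² = (g/ρ₀)·Δρ/Δz = g·(Δρ/ρ₀)/Δz = 9.81 × 8.31 × 10⁻⁴ / 103 = 7.9147 × 10⁻⁵ s⁻².
N = √(7.9147 × 10⁻⁵) = 8.8965 × 10⁻³ rad s⁻¹ → T = 2π/N = 706.25 s ≈ 706 s.

706 s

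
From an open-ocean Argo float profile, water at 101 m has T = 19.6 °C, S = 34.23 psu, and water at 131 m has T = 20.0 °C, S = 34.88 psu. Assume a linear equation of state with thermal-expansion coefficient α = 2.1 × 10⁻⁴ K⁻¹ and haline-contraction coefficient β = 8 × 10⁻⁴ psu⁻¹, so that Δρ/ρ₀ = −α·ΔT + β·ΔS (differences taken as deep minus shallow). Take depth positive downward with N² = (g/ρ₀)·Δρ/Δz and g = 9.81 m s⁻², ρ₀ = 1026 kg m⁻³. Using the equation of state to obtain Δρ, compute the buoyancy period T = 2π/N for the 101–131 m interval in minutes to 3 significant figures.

ΔT = +0.4 K, ΔS = +0.65 psu (deep − shallow).
Δρ/ρ₀ = −αΔT + βΔS = -8.40 × 10⁻⁵ + 5.20 × 10⁻⁴ = 4.36 × 10⁻⁴, so Δρ ≈ 0.4473 kg m⁻³.
N² = (g/ρ₀)·Δρ/Δz = g·(Δρ/ρ₀)/Δz = 9.81 × 4.36 × 10⁻⁴ / 30 = 1.4257 × 10⁻⁴ s⁻².
N = √(1.4257 × 10⁻⁴) = 0.011940 rad s⁻¹ → T = 2π/N = 526.23 s = 8.7705 min ≈ 8.77 min.

8.77 min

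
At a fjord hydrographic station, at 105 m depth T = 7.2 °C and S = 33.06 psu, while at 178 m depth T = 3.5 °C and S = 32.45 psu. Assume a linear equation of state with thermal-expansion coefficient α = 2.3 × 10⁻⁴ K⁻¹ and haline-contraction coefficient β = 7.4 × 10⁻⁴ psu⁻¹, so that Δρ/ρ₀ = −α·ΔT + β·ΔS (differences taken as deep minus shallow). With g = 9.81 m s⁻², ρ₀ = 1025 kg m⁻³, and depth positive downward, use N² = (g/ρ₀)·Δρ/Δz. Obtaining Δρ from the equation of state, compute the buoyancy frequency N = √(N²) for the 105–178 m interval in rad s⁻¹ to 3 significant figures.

7.33 × 10⁻³ rad s⁻¹

ΔT = -3.7 K, ΔS = -0.61 psu (deep − shallow).
Δρ/ρ₀ = −αΔT + βΔS = 8.51 × 10⁻⁴ − 4.514 × 10⁻⁴ = 3.996 × 10⁻⁴, so Δρ ≈ 0.4096 kg m⁻³.
N² = (g/ρ₀)·Δρ/Δz = g·(Δρ/ρ₀)/Δz = 9.81 × 3.996 × 10⁻⁴ / 73 = 5.3700 × 10⁻⁵ s⁻².
N = √(5.3700 × 10⁻⁵) = 7.3280 × 10⁻³ rad s⁻¹ ≈ 7.33 × 10⁻³ rad s⁻¹.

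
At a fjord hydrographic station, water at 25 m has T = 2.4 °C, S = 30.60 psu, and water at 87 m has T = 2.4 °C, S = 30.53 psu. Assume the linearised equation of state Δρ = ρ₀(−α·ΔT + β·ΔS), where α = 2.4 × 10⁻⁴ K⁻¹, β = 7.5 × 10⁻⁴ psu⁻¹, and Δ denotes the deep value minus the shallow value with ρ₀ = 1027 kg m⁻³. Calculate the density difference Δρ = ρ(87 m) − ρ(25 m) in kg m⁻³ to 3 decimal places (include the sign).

ΔT = +0.0 K, ΔS = -0.07 psu (deep − shallow).
Δρ/ρ₀ = −(2.4 × 10⁻⁴)(+0.0) + (7.5 × 10⁻⁴)(-0.07) = -5.25 × 10⁻⁵.
Δρ = 1027 × (-5.25 × 10⁻⁵) = -0.054 kg m⁻³.
Negative Δρ: lighter below, statically unstable.

-0.054 kg m⁻³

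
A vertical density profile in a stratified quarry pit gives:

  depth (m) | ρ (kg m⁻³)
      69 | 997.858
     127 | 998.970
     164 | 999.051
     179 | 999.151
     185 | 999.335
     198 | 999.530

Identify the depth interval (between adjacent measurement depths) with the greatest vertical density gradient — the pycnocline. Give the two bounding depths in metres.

Compute the density gradient over each adjacent pair:
  69–127 m: Δρ/Δz = 1.112/58 = 0.019 kg m⁻⁴
  127–164 m: Δρ/Δz = 0.081/37 = 2.2 × 10⁻³ kg m⁻⁴
  164–179 m: Δρ/Δz = 0.100/15 = 6.7 × 10⁻³ kg m⁻⁴
  179–185 m: Δρ/Δz = 0.184/6 = 0.031 kg m⁻⁴
  185–198 m: Δρ/Δz = 0.195/13 = 0.015 kg m⁻⁴
The largest gradient is in the 179–185 m interval — the pycnocline.

179–185 m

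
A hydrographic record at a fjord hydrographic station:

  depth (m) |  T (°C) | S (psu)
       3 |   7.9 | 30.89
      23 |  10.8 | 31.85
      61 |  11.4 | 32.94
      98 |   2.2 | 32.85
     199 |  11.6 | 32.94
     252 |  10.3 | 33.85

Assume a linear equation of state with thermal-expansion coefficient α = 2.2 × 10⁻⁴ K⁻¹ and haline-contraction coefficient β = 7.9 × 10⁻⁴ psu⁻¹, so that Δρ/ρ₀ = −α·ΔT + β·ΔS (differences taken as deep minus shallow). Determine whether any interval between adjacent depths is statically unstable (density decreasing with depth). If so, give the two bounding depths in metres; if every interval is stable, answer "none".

98–199 m

Evaluate Δρ/ρ₀ = −αΔT + βΔS across each adjacent pair:
  3–23 m: −αΔT+βΔS = −(2.2 × 10⁻⁴)(+2.9)+(7.9 × 10⁻⁴)(+0.96) = 1.2 × 10⁻⁴ → stable
  23–61 m: −αΔT+βΔS = −(2.2 × 10⁻⁴)(+0.6)+(7.9 × 10⁻⁴)(+1.09) = 7.3 × 10⁻⁴ → stable
  61–98 m: −αΔT+βΔS = −(2.2 × 10⁻⁴)(-9.2)+(7.9 × 10⁻⁴)(-0.09) = 2.0 × 10⁻³ → stable
  98–199 m: −αΔT+βΔS = −(2.2 × 10⁻⁴)(+9.4)+(7.9 × 10⁻⁴)(+0.09) = -2.0 × 10⁻³ → UNSTABLE
  199–252 m: −αΔT+βΔS = −(2.2 × 10⁻⁴)(-1.3)+(7.9 × 10⁻⁴)(+0.91) = 1.0 × 10⁻³ → stable
The 98–199 m interval has Δρ < 0: lighter water underlies denser water.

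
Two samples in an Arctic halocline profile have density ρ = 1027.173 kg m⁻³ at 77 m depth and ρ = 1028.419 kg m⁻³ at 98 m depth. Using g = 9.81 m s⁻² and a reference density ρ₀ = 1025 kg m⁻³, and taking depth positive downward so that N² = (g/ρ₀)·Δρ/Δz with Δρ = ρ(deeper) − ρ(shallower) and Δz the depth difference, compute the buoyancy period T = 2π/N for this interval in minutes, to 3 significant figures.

Δρ = 1028.419 − 1027.173 = 1.246 kg m⁻³ over Δz = 98 − 77 = 21 m.
N² = (9.81/1025) × (1.246/21) = 5.6786 × 10⁻⁴ s⁻².
N = √(5.6786 × 10⁻⁴) = 0.023830 rad s⁻¹, so T = 2π/N = 263.67 s = 4.3945 min ≈ 4.39 min.

4.39 min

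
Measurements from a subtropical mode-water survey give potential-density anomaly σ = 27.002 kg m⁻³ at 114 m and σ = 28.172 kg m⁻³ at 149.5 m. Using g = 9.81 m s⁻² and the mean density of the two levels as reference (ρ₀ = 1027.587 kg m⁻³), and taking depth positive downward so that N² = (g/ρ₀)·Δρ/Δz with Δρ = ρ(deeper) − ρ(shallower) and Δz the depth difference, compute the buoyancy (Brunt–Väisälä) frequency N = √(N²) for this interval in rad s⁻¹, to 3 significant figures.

0.0177 rad s⁻¹

Δρ = 1028.172 − 1027.002 = 1.170 kg m⁻³ over Δz = 149.5 − 114 = 35.5 m.
N² = (9.81/1027.587) × (1.170/35.5) = 3.1464 × 10⁻⁴ s⁻².
N = √(3.1464 × 10⁻⁴) = 0.017738 rad s⁻¹ ≈ 0.0177 rad s⁻¹.
N² > 0, so the interval is statically stable.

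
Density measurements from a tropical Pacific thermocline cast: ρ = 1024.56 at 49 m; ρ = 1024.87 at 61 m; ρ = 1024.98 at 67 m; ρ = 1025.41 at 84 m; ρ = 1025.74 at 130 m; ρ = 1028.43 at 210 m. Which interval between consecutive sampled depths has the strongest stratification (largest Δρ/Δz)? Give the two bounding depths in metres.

Compute the density gradient over each adjacent pair:
  49–61 m: Δρ/Δz = 0.31/12 = 0.026 kg m⁻⁴
  61–67 m: Δρ/Δz = 0.11/6 = 0.018 kg m⁻⁴
  67–84 m: Δρ/Δz = 0.43/17 = 0.025 kg m⁻⁴
  84–130 m: Δρ/Δz = 0.33/46 = 7.2 × 10⁻³ kg m⁻⁴
  130–210 m: Δρ/Δz = 2.69/80 = 0.034 kg m⁻⁴
The largest gradient is in the 130–210 m interval — the pycnocline.

130–210 m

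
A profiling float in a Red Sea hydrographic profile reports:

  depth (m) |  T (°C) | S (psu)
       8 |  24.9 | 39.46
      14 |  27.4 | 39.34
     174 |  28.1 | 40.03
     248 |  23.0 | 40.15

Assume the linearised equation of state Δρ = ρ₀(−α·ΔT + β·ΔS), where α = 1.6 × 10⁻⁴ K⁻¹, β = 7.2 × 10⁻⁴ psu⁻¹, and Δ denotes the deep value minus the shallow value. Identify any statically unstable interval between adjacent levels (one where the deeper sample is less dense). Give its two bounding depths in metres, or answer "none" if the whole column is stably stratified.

8–14 m

Evaluate Δρ/ρ₀ = −αΔT + βΔS across each adjacent pair:
  8–14 m: −αΔT+βΔS = −(1.6 × 10⁻⁴)(+2.5)+(7.2 × 10⁻⁴)(-0.12) = -4.9 × 10⁻⁴ → UNSTABLE
  14–174 m: −αΔT+βΔS = −(1.6 × 10⁻⁴)(+0.7)+(7.2 × 10⁻⁴)(+0.69) = 3.8 × 10⁻⁴ → stable
  174–248 m: −αΔT+βΔS = −(1.6 × 10⁻⁴)(-5.1)+(7.2 × 10⁻⁴)(+0.12) = 9.0 × 10⁻⁴ → stable
The 8–14 m interval has Δρ < 0: lighter water underlies denser water.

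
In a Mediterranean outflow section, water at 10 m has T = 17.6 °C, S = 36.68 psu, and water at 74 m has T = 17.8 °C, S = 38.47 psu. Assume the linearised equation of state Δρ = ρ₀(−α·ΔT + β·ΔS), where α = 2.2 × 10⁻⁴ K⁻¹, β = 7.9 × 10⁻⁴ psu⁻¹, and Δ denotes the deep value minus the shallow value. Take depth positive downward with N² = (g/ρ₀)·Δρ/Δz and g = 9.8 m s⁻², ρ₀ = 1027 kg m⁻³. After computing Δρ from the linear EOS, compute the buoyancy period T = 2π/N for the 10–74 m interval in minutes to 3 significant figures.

ΔT = +0.2 K, ΔS = +1.79 psu (deep − shallow).
Δρ/ρ₀ = −αΔT + βΔS = -4.40 × 10⁻⁵ + 1.4141 × 10⁻³ = 1.3701 × 10⁻³, so Δρ ≈ 1.407 kg m⁻³.
N² = (g/ρ₀)·Δρ/Δz = g·(Δρ/ρ₀)/Δz = 9.8 × 1.3701 × 10⁻³ / 64 = 2.0980 × 10⁻⁴ s⁻².
N = √(2.0980 × 10⁻⁴) = 0.014484 rad s⁻¹ → T = 2π/N = 433.80 s = 7.2300 min ≈ 7.23 min.

7.23 min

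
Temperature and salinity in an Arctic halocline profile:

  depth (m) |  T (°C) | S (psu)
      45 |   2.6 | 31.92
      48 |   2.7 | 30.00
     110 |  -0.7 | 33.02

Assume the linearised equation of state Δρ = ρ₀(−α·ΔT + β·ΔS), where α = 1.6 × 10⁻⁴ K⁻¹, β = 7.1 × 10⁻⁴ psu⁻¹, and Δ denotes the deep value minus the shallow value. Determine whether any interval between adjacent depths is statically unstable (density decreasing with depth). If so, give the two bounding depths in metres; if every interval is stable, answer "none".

45–48 m

Evaluate Δρ/ρ₀ = −αΔT + βΔS across each adjacent pair:
  45–48 m: −αΔT+βΔS = −(1.6 × 10⁻⁴)(+0.1)+(7.1 × 10⁻⁴)(-1.92) = -1.4 × 10⁻³ → UNSTABLE
  48–110 m: −αΔT+βΔS = −(1.6 × 10⁻⁴)(-3.4)+(7.1 × 10⁻⁴)(+3.02) = 2.7 × 10⁻³ → stable
The 45–48 m interval has Δρ < 0: lighter water underlies denser water.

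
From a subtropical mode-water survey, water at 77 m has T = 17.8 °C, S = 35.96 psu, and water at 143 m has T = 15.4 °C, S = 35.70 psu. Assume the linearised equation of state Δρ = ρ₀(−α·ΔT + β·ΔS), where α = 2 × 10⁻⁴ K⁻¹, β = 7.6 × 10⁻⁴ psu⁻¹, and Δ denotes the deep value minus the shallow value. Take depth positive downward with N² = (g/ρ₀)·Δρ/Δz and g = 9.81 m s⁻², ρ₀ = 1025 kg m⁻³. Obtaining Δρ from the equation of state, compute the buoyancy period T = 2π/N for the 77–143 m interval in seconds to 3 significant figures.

ΔT = -2.4 K, ΔS = -0.26 psu (deep − shallow).
Δρ/ρ₀ = −αΔT + βΔS = 4.80 × 10⁻⁴ − 1.976 × 10⁻⁴ = 2.824 × 10⁻⁴, so Δρ ≈ 0.2895 kg m⁻³.
N² = (g/ρ₀)·Δρ/Δz = g·(Δρ/ρ₀)/Δz = 9.81 × 2.824 × 10⁻⁴ / 66 = 4.1975 × 10⁻⁵ s⁻².
N = √(4.1975 × 10⁻⁵) = 6.4788 × 10⁻³ rad s⁻¹ → T = 2π/N = 969.81 s ≈ 970 s.

970 s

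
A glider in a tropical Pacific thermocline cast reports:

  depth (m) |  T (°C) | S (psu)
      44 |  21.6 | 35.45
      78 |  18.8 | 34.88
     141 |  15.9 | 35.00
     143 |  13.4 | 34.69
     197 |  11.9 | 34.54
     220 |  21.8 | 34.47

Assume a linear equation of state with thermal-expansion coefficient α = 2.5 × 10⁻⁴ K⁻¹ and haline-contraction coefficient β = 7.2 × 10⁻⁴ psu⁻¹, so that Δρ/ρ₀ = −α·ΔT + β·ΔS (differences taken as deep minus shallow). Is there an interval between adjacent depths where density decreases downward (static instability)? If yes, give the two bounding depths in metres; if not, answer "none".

197–220 m

Evaluate Δρ/ρ₀ = −αΔT + βΔS across each adjacent pair:
  44–78 m: −αΔT+βΔS = −(2.5 × 10⁻⁴)(-2.8)+(7.2 × 10⁻⁴)(-0.57) = 2.9 × 10⁻⁴ → stable
  78–141 m: −αΔT+βΔS = −(2.5 × 10⁻⁴)(-2.9)+(7.2 × 10⁻⁴)(+0.12) = 8.1 × 10⁻⁴ → stable
  141–143 m: −αΔT+βΔS = −(2.5 × 10⁻⁴)(-2.5)+(7.2 × 10⁻⁴)(-0.31) = 4.0 × 10⁻⁴ → stable
  143–197 m: −αΔT+βΔS = −(2.5 × 10⁻⁴)(-1.5)+(7.2 × 10⁻⁴)(-0.15) = 2.7 × 10⁻⁴ → stable
  197–220 m: −αΔT+βΔS = −(2.5 × 10⁻⁴)(+9.9)+(7.2 × 10⁻⁴)(-0.07) = -2.5 × 10⁻³ → UNSTABLE
The 197–220 m interval has Δρ < 0: lighter water underlies denser water.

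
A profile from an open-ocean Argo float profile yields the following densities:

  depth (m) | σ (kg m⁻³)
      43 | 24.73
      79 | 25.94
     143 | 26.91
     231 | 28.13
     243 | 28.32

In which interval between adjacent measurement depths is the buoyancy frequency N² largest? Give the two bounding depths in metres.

43–79 m

Compute the density gradient over each adjacent pair:
  43–79 m: Δρ/Δz = 1.21/36 = 0.034 kg m⁻⁴
  79–143 m: Δρ/Δz = 0.97/64 = 0.015 kg m⁻⁴
  143–231 m: Δρ/Δz = 1.22/88 = 0.014 kg m⁻⁴
  231–243 m: Δρ/Δz = 0.19/12 = 0.016 kg m⁻⁴
The largest gradient is in the 43–79 m interval — the pycnocline.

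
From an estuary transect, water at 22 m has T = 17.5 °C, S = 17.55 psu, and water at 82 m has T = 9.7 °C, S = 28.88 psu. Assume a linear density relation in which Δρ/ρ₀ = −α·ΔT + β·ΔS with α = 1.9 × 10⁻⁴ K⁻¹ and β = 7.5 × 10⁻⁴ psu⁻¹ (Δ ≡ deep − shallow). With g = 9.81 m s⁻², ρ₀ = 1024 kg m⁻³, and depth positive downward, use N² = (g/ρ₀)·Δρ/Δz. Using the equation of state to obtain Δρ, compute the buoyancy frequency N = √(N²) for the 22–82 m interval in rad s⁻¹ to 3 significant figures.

ΔT = -7.8 K, ΔS = +11.33 psu (deep − shallow).
Δρ/ρ₀ = −αΔT + βΔS = 1.482 × 10⁻³ + 8.4975 × 10⁻³ = 9.9795 × 10⁻³, so Δρ ≈ 10.22 kg m⁻³.
N² = (g/ρ₀)·Δρ/Δz = g·(Δρ/ρ₀)/Δz = 9.81 × 9.9795 × 10⁻³ / 60 = 1.6316 × 10⁻³ s⁻².
N = √(1.6316 × 10⁻³) = 0.040393 rad s⁻¹ ≈ 0.0404 rad s⁻¹.

0.0404 rad s⁻¹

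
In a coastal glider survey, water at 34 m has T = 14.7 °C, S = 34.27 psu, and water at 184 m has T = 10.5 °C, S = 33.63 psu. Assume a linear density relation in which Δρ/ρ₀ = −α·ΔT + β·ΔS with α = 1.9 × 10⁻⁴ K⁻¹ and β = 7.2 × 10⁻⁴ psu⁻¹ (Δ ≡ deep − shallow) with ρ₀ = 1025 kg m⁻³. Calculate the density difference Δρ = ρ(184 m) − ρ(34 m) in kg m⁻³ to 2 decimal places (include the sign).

ΔT = -4.2 K, ΔS = -0.64 psu (deep − shallow).
Δρ/ρ₀ = −(1.9 × 10⁻⁴)(-4.2) + (7.2 × 10⁻⁴)(-0.64) = 3.372 × 10⁻⁴.
Δρ = 1025 × (3.372 × 10⁻⁴) = +0.35 kg m⁻³.
Positive Δρ: denser below, stable.

+0.35 kg m⁻³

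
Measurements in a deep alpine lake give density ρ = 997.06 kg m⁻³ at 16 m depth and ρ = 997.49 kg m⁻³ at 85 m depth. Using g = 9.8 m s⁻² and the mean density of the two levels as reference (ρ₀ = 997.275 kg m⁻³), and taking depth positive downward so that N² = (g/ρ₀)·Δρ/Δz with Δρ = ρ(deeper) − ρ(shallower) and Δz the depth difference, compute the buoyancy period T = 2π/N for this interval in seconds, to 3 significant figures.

Δρ = 997.49 − 997.06 = 0.43 kg m⁻³ over Δz = 85 − 16 = 69 m.
N² = (9.8/997.275) × (0.43/69) = 6.1239 × 10⁻⁵ s⁻².
N = √(6.1239 × 10⁻⁵) = 7.8255 × 10⁻³ rad s⁻¹, so T = 2π/N = 802.91 s ≈ 803 s.

803 s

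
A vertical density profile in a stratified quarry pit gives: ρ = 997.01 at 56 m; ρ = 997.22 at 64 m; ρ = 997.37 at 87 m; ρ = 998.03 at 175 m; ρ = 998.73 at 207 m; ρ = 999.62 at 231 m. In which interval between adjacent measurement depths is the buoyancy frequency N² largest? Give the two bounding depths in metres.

Compute the density gradient over each adjacent pair:
  56–64 m: Δρ/Δz = 0.21/8 = 0.026 kg m⁻⁴
  64–87 m: Δρ/Δz = 0.15/23 = 6.5 × 10⁻³ kg m⁻⁴
  87–175 m: Δρ/Δz = 0.66/88 = 7.5 × 10⁻³ kg m⁻⁴
  175–207 m: Δρ/Δz = 0.70/32 = 0.022 kg m⁻⁴
  207–231 m: Δρ/Δz = 0.89/24 = 0.037 kg m⁻⁴
The largest gradient is in the 207–231 m interval — the pycnocline.

207–231 m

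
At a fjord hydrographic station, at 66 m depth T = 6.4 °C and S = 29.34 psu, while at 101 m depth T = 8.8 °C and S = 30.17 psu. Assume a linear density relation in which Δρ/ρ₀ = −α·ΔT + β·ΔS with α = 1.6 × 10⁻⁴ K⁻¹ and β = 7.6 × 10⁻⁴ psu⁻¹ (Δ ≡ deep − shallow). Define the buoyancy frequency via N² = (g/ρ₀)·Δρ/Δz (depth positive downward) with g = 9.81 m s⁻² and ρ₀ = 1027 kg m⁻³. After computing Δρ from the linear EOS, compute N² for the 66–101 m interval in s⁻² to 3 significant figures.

ΔT = +2.4 K, ΔS = +0.83 psu (deep − shallow).
Δρ/ρ₀ = −αΔT + βΔS = -3.84 × 10⁻⁴ + 6.308 × 10⁻⁴ = 2.468 × 10⁻⁴, so Δρ ≈ 0.2535 kg m⁻³.
N² = (g/ρ₀)·Δρ/Δz = g·(Δρ/ρ₀)/Δz = 9.81 × 2.468 × 10⁻⁴ / 35 = 6.9175 × 10⁻⁵ s⁻² ≈ 6.92 × 10⁻⁵ s⁻².

6.92 × 10⁻⁵ s⁻²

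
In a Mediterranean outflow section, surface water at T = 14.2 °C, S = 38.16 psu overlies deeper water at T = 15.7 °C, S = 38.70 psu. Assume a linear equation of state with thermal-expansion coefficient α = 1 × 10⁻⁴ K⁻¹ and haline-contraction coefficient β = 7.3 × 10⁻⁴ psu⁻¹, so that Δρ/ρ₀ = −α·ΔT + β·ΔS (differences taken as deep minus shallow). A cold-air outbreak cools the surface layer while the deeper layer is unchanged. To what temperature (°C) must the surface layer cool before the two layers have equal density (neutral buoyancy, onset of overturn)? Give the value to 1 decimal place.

11.8 °C

Neutral buoyancy requires Δρ = 0, i.e. −α(T_deep − T_surf′) + β(S_deep − S_surf) = 0.
T_surf′ = T_deep − (β/α)·ΔS = 15.7 − (7.3 × 10⁻⁴/1 × 10⁻⁴)·(+0.54) = 11.758 °C.
Cooling required: 14.2 − (11.758) = 2.442 °C.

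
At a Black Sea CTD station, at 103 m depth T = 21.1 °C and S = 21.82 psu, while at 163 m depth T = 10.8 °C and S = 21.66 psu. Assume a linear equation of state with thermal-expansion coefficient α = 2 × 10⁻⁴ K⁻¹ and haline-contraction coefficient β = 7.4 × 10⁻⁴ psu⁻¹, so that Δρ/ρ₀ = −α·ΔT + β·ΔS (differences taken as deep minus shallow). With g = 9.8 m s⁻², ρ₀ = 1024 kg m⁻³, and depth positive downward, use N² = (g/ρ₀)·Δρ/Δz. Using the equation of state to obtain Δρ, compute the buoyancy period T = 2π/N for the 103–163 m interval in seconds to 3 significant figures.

353 s

ΔT = -10.3 K, ΔS = -0.16 psu (deep − shallow).
Δρ/ρ₀ = −αΔT + βΔS = 2.06 × 10⁻³ − 1.184 × 10⁻⁴ = 1.9416 × 10⁻³, so Δρ ≈ 1.988 kg m⁻³.
N² = (g/ρ₀)·Δρ/Δz = g·(Δρ/ρ₀)/Δz = 9.8 × 1.9416 × 10⁻³ / 60 = 3.1713 × 10⁻⁴ s⁻².
N = √(3.1713 × 10⁻⁴) = 0.017808 rad s⁻¹ → T = 2π/N = 352.83 s ≈ 353 s.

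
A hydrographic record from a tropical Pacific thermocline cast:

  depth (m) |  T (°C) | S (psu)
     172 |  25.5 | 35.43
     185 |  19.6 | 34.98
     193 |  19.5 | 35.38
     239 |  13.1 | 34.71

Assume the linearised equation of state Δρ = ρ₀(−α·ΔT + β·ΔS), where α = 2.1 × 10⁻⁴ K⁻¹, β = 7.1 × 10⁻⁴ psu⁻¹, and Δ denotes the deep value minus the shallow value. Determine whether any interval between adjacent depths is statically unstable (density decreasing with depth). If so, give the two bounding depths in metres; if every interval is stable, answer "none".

Evaluate Δρ/ρ₀ = −αΔT + βΔS across each adjacent pair:
  172–185 m: −αΔT+βΔS = −(2.1 × 10⁻⁴)(-5.9)+(7.1 × 10⁻⁴)(-0.45) = 9.2 × 10⁻⁴ → stable
  185–193 m: −αΔT+βΔS = −(2.1 × 10⁻⁴)(-0.1)+(7.1 × 10⁻⁴)(+0.40) = 3.1 × 10⁻⁴ → stable
  193–239 m: −αΔT+βΔS = −(2.1 × 10⁻⁴)(-6.4)+(7.1 × 10⁻⁴)(-0.67) = 8.7 × 10⁻⁴ → stable
Every interval has Δρ > 0: the column is stably stratified throughout.

none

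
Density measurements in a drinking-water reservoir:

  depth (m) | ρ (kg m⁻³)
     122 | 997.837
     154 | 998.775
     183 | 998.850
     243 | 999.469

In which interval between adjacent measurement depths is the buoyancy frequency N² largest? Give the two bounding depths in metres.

Compute the density gradient over each adjacent pair:
  122–154 m: Δρ/Δz = 0.938/32 = 0.029 kg m⁻⁴
  154–183 m: Δρ/Δz = 0.075/29 = 2.6 × 10⁻³ kg m⁻⁴
  183–243 m: Δρ/Δz = 0.619/60 = 0.010 kg m⁻⁴
The largest gradient is in the 122–154 m interval — the pycnocline.

122–154 m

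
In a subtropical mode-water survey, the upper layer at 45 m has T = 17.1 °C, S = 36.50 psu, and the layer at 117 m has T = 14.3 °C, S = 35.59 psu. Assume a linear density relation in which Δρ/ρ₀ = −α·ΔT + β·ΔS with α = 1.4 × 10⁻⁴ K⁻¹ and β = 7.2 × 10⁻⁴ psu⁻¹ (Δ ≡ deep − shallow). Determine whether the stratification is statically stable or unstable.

unstable

ΔT = 14.3 − 17.1 = -2.8 K and ΔS = 35.59 − 36.50 = -0.91 psu (deep − shallow).
−αΔT = 3.92 × 10⁻⁴; βΔS = -6.552 × 10⁻⁴; sum Δρ/ρ₀ = -2.632 × 10⁻⁴.
Δρ/ρ₀ < 0, so Δρ < 0: deeper water is lighter → statically unstable; the column would overturn.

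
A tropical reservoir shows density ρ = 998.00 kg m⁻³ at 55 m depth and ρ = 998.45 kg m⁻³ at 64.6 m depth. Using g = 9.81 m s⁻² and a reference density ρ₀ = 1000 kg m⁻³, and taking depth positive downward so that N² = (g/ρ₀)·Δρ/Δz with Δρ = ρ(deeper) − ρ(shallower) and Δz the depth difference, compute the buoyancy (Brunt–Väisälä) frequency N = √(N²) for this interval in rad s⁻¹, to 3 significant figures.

Δρ = 998.45 − 998.00 = 0.45 kg m⁻³ over Δz = 64.6 − 55 = 9.6 m.
N² = (9.81/1000) × (0.45/9.6) = 4.5984 × 10⁻⁴ s⁻².
N = √(4.5984 × 10⁻⁴) = 0.021444 rad s⁻¹ ≈ 0.0214 rad s⁻¹.

0.0214 rad s⁻¹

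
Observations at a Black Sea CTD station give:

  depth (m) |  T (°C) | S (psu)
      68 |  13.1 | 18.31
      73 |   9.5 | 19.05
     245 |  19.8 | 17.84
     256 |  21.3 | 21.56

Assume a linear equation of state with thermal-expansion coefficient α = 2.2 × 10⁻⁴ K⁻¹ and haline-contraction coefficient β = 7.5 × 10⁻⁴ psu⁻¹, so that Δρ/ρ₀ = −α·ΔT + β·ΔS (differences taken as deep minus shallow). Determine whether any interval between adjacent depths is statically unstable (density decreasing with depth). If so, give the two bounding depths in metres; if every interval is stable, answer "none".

73–245 m

Evaluate Δρ/ρ₀ = −αΔT + βΔS across each adjacent pair:
  68–73 m: −αΔT+βΔS = −(2.2 × 10⁻⁴)(-3.6)+(7.5 × 10⁻⁴)(+0.74) = 1.3 × 10⁻³ → stable
  73–245 m: −αΔT+βΔS = −(2.2 × 10⁻⁴)(+10.3)+(7.5 × 10⁻⁴)(-1.21) = -3.2 × 10⁻³ → UNSTABLE
  245–256 m: −αΔT+βΔS = −(2.2 × 10⁻⁴)(+1.5)+(7.5 × 10⁻⁴)(+3.72) = 2.5 × 10⁻³ → stable
The 73–245 m interval has Δρ < 0: lighter water underlies denser water.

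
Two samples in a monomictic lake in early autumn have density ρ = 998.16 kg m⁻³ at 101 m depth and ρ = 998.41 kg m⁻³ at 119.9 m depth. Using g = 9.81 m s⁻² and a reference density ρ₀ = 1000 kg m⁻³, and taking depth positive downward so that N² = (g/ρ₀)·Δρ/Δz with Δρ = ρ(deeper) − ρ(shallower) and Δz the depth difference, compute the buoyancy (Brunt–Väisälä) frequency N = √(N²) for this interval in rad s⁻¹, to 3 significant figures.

Δρ = 998.41 − 998.16 = 0.25 kg m⁻³ over Δz = 119.9 − 101 = 18.9 m.
N² = (9.81/1000) × (0.25/18.9) = 1.2976 × 10⁻⁴ s⁻².
N = √(1.2976 × 10⁻⁴) = 0.011391 rad s⁻¹ ≈ 0.0114 rad s⁻¹.

0.0114 rad s⁻¹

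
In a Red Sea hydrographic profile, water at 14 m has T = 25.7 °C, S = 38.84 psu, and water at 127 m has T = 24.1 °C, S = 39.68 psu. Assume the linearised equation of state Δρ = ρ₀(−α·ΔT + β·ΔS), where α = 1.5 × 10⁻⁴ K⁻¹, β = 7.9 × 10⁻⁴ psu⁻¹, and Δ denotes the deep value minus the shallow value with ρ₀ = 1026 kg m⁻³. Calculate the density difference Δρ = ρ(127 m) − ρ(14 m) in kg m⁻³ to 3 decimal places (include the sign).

ΔT = -1.6 K, ΔS = +0.84 psu (deep − shallow).
Δρ/ρ₀ = −(1.5 × 10⁻⁴)(-1.6) + (7.9 × 10⁻⁴)(+0.84) = 9.036 × 10⁻⁴.
Δρ = 1026 × (9.036 × 10⁻⁴) = +0.927 kg m⁻³.
Positive Δρ: denser below, stable.

+0.927 kg m⁻³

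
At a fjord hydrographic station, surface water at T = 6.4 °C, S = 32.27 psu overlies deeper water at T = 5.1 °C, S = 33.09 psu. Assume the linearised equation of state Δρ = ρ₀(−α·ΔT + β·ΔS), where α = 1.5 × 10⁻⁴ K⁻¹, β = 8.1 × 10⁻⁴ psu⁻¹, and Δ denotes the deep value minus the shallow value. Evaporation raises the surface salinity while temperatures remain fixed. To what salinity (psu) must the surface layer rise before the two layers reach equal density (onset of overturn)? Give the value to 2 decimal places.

Neutral buoyancy requires −α(T_deep − T_surf) + β(S_deep − S_surf′) = 0.
S_surf′ = S_deep − (α/β)·ΔT = 33.09 − (1.5 × 10⁻⁴/8.1 × 10⁻⁴)·(-1.3) = 33.3307 psu.
Increase required: 33.3307 − 32.27 = 1.0607 psu.

33.33 psu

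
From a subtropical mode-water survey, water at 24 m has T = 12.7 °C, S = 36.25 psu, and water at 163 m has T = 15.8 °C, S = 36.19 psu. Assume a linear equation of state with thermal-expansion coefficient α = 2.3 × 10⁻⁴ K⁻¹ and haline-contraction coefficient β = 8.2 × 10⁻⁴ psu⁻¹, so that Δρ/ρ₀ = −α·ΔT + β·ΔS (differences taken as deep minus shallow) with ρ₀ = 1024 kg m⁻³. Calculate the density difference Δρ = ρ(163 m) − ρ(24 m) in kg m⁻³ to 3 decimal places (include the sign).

ΔT = +3.1 K, ΔS = -0.06 psu (deep − shallow).
Δρ/ρ₀ = −(2.3 × 10⁻⁴)(+3.1) + (8.2 × 10⁻⁴)(-0.06) = -7.622 × 10⁻⁴.
Δρ = 1024 × (-7.622 × 10⁻⁴) = -0.780 kg m⁻³.
Negative Δρ: lighter below, statically unstable.

-0.780 kg m⁻³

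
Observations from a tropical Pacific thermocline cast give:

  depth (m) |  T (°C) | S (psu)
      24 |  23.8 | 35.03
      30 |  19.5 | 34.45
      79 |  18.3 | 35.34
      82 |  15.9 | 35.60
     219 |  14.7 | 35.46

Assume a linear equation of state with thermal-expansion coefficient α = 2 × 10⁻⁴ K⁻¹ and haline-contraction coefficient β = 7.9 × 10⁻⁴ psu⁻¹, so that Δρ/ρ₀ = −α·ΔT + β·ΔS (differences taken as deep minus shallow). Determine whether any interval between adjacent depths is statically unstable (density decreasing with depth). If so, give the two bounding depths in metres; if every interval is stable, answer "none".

Evaluate Δρ/ρ₀ = −αΔT + βΔS across each adjacent pair:
  24–30 m: −αΔT+βΔS = −(2 × 10⁻⁴)(-4.3)+(7.9 × 10⁻⁴)(-0.58) = 4.0 × 10⁻⁴ → stable
  30–79 m: −αΔT+βΔS = −(2 × 10⁻⁴)(-1.2)+(7.9 × 10⁻⁴)(+0.89) = 9.4 × 10⁻⁴ → stable
  79–82 m: −αΔT+βΔS = −(2 × 10⁻⁴)(-2.4)+(7.9 × 10⁻⁴)(+0.26) = 6.9 × 10⁻⁴ → stable
  82–219 m: −αΔT+βΔS = −(2 × 10⁻⁴)(-1.2)+(7.9 × 10⁻⁴)(-0.14) = 1.3 × 10⁻⁴ → stable
Every interval has Δρ > 0: the column is stably stratified throughout.

none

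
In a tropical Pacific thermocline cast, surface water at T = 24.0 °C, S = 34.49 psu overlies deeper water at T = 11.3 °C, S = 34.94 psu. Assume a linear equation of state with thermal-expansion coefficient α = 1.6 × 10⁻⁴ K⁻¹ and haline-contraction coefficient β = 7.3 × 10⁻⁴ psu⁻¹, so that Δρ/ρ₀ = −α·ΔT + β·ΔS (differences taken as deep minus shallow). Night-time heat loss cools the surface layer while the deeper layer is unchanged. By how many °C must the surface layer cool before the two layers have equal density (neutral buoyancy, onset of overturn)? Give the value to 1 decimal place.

14.8 °C

Neutral buoyancy requires Δρ = 0, i.e. −α(T_deep − T_surf′) + β(S_deep − S_surf) = 0.
T_surf′ = T_deep − (β/α)·ΔS = 11.3 − (7.3 × 10⁻⁴/1.6 × 10⁻⁴)·(+0.45) = 9.247 °C.
Cooling required: 24.0 − (9.247) = 14.753 °C.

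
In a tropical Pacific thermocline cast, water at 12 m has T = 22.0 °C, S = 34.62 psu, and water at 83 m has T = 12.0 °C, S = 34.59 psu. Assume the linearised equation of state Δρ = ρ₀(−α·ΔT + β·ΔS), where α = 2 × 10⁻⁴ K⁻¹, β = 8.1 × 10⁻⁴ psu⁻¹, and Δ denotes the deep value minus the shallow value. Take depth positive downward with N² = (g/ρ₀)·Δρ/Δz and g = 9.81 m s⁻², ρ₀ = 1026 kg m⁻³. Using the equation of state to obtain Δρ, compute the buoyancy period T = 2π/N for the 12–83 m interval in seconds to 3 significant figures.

380 s

ΔT = -10.0 K, ΔS = -0.03 psu (deep − shallow).
Δρ/ρ₀ = −αΔT + βΔS = 2.00 × 10⁻³ − 2.43 × 10⁻⁵ = 1.9757 × 10⁻³, so Δρ ≈ 2.027 kg m⁻³.
N² = (g/ρ₀)·Δρ/Δz = g·(Δρ/ρ₀)/Δz = 9.81 × 1.9757 × 10⁻³ / 71 = 2.7298 × 10⁻⁴ s⁻².
N = √(2.7298 × 10⁻⁴) = 0.016522 rad s⁻¹ → T = 2π/N = 380.29 s ≈ 380 s.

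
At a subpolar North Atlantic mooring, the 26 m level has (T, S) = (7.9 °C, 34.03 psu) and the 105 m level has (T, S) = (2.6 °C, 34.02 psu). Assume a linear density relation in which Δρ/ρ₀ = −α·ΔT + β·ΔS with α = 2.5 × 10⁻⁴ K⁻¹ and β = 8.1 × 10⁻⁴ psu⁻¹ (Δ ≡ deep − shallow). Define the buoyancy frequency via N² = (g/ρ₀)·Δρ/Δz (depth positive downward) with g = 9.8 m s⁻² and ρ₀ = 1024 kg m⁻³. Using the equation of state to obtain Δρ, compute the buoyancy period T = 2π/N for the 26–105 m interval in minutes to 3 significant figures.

8.19 min

ΔT = -5.3 K, ΔS = -0.01 psu (deep − shallow).
Δρ/ρ₀ = −αΔT + βΔS = 1.325 × 10⁻³ − 8.10 × 10⁻⁶ = 1.3169 × 10⁻³, so Δρ ≈ 1.349 kg m⁻³.
N² = (g/ρ₀)·Δρ/Δz = g·(Δρ/ρ₀)/Δz = 9.8 × 1.3169 × 10⁻³ / 79 = 1.6336 × 10⁻⁴ s⁻².
N = √(1.6336 × 10⁻⁴) = 0.012781 rad s⁻¹ → T = 2π/N = 491.60 s = 8.1933 min ≈ 8.19 min.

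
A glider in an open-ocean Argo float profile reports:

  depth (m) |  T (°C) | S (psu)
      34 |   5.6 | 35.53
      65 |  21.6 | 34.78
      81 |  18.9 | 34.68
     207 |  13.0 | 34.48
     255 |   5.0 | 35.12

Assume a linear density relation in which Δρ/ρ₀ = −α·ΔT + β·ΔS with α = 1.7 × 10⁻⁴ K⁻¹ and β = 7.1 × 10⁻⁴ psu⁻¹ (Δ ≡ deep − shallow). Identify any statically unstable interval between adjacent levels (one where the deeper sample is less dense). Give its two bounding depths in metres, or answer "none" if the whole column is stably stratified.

Evaluate Δρ/ρ₀ = −αΔT + βΔS across each adjacent pair:
  34–65 m: −αΔT+βΔS = −(1.7 × 10⁻⁴)(+16.0)+(7.1 × 10⁻⁴)(-0.75) = -3.3 × 10⁻³ → UNSTABLE
  65–81 m: −αΔT+βΔS = −(1.7 × 10⁻⁴)(-2.7)+(7.1 × 10⁻⁴)(-0.10) = 3.9 × 10⁻⁴ → stable
  81–207 m: −αΔT+βΔS = −(1.7 × 10⁻⁴)(-5.9)+(7.1 × 10⁻⁴)(-0.20) = 8.6 × 10⁻⁴ → stable
  207–255 m: −αΔT+βΔS = −(1.7 × 10⁻⁴)(-8.0)+(7.1 × 10⁻⁴)(+0.64) = 1.8 × 10⁻³ → stable
The 34–65 m interval has Δρ < 0: lighter water underlies denser water.

34–65 m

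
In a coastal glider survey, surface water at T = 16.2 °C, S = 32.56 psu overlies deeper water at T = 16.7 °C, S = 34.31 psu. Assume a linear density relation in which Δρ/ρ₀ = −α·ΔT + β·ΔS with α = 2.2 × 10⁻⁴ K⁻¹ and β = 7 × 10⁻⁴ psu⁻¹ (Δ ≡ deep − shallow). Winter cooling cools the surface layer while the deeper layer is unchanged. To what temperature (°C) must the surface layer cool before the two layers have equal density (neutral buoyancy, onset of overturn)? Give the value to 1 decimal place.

11.1 °C

Neutral buoyancy requires Δρ = 0, i.e. −α(T_deep − T_surf′) + β(S_deep − S_surf) = 0.
T_surf′ = T_deep − (β/α)·ΔS = 16.7 − (7 × 10⁻⁴/2.2 × 10⁻⁴)·(+1.75) = 11.132 °C.
Cooling required: 16.2 − (11.132) = 5.068 °C.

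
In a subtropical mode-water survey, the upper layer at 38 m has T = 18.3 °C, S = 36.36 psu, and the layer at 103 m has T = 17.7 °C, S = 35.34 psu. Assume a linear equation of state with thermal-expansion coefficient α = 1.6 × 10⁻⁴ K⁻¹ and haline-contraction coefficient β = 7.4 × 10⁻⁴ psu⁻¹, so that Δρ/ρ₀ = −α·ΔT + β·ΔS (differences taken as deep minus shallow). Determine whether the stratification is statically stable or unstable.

unstable

ΔT = 17.7 − 18.3 = -0.6 K and ΔS = 35.34 − 36.36 = -1.02 psu (deep − shallow).
−αΔT = 9.60 × 10⁻⁵; βΔS = -7.548 × 10⁻⁴; sum Δρ/ρ₀ = -6.588 × 10⁻⁴.
Δρ/ρ₀ < 0, so Δρ < 0: deeper water is lighter → statically unstable; the column would overturn.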